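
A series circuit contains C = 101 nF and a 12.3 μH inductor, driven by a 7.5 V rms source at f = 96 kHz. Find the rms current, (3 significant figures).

834 mA

ω = 2πf = 603200 rad/s
X_L = ωL = 7.42 Ω
X_C = 1/(ωC) = 16.4 Ω
Net reactance X = X_L − X_C = -9.00 Ω
Z = − j9.00 Ω
|Z| = √(0² + 9.00²) = 9.00 Ω
I = V/|Z| = 7.5/9.00 = 834 mA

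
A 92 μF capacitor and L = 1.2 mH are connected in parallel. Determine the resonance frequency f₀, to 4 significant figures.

479.0 Hz

ω₀ = 1/√(LC) = 1/√(0.0012 × 9.2e-05) = 3010 rad/s
f₀ = ω₀/(2π) = 479.0 Hz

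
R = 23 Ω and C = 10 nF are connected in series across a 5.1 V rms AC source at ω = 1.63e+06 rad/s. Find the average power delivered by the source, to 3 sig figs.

139 mW

X_C = 1/(ωC) = 61.3 Ω
Z = 23.0 − j61.3 Ω
|Z| = √(23.0² + 61.3²) = 65.5 Ω
∠Z = arctan(-61.3/23.0) = -69.4°
I = V/|Z| = 77.8 mA
P = VI cos φ = 5.1 × 0.0778 × cos(-69.4°) = 139 mW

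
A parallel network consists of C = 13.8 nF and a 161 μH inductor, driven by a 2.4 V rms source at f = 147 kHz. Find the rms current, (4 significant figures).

14.45 mA

ω = 2πf = 923600 rad/s
X_L = ωL = 148.7 Ω
X_C = 1/(ωC) = 78.46 Ω
Parallel: admittances add. Y = 1/(jωL) + jωC
Y = (0 + j0.006021) S
|Y| = 0.006021 S → |Z| = 1/|Y| = 166.1 Ω, ∠Z = −∠Y = -90.00°
I = V/|Z| = 2.4/166.1 = 14.45 mA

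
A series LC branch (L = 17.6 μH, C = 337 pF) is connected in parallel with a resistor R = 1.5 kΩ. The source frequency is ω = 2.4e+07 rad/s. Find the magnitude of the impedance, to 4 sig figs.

293.0 Ω

X_L = ωL = 422.4 Ω
X_C = 1/(ωC) = 123.6 Ω
Branch 1: Z₁ = R = 1500 Ω
Branch 2 (series LC): Z₂ = j(X_L − X_C) = j298.8 Ω
Parallel: Z = Z₁Z₂/(Z₁+Z₂), |Z| = 293.0 Ω, ∠Z = 78.74°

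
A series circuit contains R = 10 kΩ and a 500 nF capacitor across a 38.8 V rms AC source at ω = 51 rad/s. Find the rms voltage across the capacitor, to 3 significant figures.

37.6 V

X_C = 1/(ωC) = 39200 Ω
Z = 10000 − j39200 Ω
|Z| = √(10000² + 39200²) = 40500 Ω
I = V/|Z| = 959 μA
V_C = I·|Z_C| = 0.000959 × 39200 = 37.6 V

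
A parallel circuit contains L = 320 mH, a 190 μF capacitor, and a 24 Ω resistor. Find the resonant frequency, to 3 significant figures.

ω₀ = 1/√(LC) = 1/√(0.32 × 0.00019) = 128.2 rad/s
f₀ = ω₀/(2π) = 20.4 Hz

20.4 Hz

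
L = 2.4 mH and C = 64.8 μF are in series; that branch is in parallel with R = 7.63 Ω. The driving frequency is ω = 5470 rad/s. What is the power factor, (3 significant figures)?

0.804

X_L = ωL = 13.1 Ω
X_C = 1/(ωC) = 2.82 Ω
Branch 1: Z₁ = R = 7.63 Ω
Branch 2 (series LC): Z₂ = j(X_L − X_C) = j10.3 Ω
Parallel: Z = Z₁Z₂/(Z₁+Z₂), |Z| = 6.13 Ω, ∠Z = 36.5°
cos φ = cos(36.5°) = 0.804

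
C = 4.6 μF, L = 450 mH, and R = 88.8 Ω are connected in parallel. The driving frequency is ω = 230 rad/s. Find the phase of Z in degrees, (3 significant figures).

X_L = ωL = 104 Ω
X_C = 1/(ωC) = 945 Ω
Parallel: admittances add. Y = 1/R + 1/(jωL) + jωC
Y = (0.0113 − j0.00860) S
|Y| = 0.0142 S → |Z| = 1/|Y| = 70.6 Ω, ∠Z = −∠Y = 37.4°

37.4°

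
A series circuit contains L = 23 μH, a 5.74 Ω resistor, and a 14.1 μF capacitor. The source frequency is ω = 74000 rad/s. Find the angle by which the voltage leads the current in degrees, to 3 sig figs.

7.38°

X_L = ωL = 1.70 Ω
X_C = 1/(ωC) = 0.958 Ω
Net reactance X = X_L − X_C = 0.744 Ω
Z = 5.74 + j0.744 Ω
|Z| = √(5.74² + 0.744²) = 5.79 Ω
∠Z = arctan(0.744/5.74) = 7.38°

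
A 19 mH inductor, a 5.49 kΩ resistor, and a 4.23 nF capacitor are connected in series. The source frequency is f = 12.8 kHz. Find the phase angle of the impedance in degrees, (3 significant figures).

ω = 2πf = 80420 rad/s
X_L = ωL = 1530 Ω
X_C = 1/(ωC) = 2940 Ω
Net reactance X = X_L − X_C = -1410 Ω
Z = 5490 − j1410 Ω
|Z| = √(5490² + 1410²) = 5670 Ω
∠Z = arctan(-1410/5490) = -14.4°

-14.4°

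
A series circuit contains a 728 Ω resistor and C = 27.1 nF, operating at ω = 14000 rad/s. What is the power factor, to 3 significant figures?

0.266

X_C = 1/(ωC) = 2640 Ω
Z = 728 − j2640 Ω
|Z| = √(728² + 2640²) = 2730 Ω
∠Z = arctan(-2640/728) = -74.6°
cos φ = cos(-74.6°) = 0.266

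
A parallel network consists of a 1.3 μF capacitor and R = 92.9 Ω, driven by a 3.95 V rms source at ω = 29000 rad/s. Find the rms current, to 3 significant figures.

X_C = 1/(ωC) = 26.5 Ω
Parallel: admittances add. Y = 1/R + jωC
Y = (0.0108 + j0.0377) S
|Y| = 0.0392 S → |Z| = 1/|Y| = 25.5 Ω, ∠Z = −∠Y = -74.1°
I = V/|Z| = 3.95/25.5 = 155 mA

155 mA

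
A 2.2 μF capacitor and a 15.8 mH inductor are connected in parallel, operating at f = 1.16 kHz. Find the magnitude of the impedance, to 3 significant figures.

ω = 2πf = 7288 rad/s
X_L = ωL = 115 Ω
X_C = 1/(ωC) = 62.4 Ω
Parallel: admittances add. Y = 1/(jωL) + jωC
Y = (0 + j0.00735) S
|Y| = 0.00735 S → |Z| = 1/|Y| = 136 Ω, ∠Z = −∠Y = -90.0°

136 Ω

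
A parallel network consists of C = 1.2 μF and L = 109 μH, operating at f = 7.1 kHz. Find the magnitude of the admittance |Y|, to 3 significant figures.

152 mS

ω = 2πf = 44610 rad/s
X_L = ωL = 4.86 Ω
X_C = 1/(ωC) = 18.7 Ω
Parallel: admittances add. Y = 1/(jωL) + jωC
Y = (0 − j0.152) S
|Y| = 0.152 S → |Z| = 1/|Y| = 6.57 Ω, ∠Z = −∠Y = 90.0°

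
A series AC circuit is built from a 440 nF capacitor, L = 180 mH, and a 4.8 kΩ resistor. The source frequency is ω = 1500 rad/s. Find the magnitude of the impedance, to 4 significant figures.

X_L = ωL = 270.0 Ω
X_C = 1/(ωC) = 1515 Ω
Net reactance X = X_L − X_C = -1245 Ω
Z = 4800 − j1245 Ω
|Z| = √(4800² + 1245²) = 4959 Ω

4959 Ω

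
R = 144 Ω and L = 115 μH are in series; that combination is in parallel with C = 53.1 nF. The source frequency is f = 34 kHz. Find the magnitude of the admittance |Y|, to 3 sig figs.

ω = 2πf = 213600 rad/s
X_L = ωL = 24.6 Ω
X_C = 1/(ωC) = 88.2 Ω
Branch 1 (R+jX_L): Z₁ = 144 + j24.6 Ω, |Z₁| = 146 Ω
Branch 2 (−jX_C): Z₂ = −j88.2 Ω
Parallel: Z = Z₁Z₂/(Z₁+Z₂), |Z| = 81.8 Ω, ∠Z = -56.5°
|Y| = 1/|Z| = 12.2 mS

12.2 mS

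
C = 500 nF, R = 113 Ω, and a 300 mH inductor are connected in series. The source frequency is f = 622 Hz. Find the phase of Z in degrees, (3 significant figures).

ω = 2πf = 3908 rad/s
X_L = ωL = 1170 Ω
X_C = 1/(ωC) = 512 Ω
Net reactance X = X_L − X_C = 661 Ω
Z = 113 + j661 Ω
|Z| = √(113² + 661²) = 670 Ω
∠Z = arctan(661/113) = 80.3°

80.3°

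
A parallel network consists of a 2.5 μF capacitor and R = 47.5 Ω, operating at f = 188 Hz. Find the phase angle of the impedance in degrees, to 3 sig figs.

-7.98°

ω = 2πf = 1181 rad/s
X_C = 1/(ωC) = 339 Ω
Parallel: admittances add. Y = 1/R + jωC
Y = (0.0211 + j0.00295) S
|Y| = 0.0213 S → |Z| = 1/|Y| = 47.0 Ω, ∠Z = −∠Y = -7.98°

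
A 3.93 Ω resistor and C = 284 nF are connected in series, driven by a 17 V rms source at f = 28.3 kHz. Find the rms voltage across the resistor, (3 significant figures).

ω = 2πf = 177800 rad/s
X_C = 1/(ωC) = 19.8 Ω
Z = 3.93 − j19.8 Ω
|Z| = √(3.93² + 19.8²) = 20.2 Ω
I = V/|Z| = 842 mA
V_R = I·|Z_R| = 0.842 × 3.93 = 3.31 V

3.31 V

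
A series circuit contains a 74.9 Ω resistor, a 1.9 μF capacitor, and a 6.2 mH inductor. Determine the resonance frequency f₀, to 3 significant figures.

1.47 kHz

ω₀ = 1/√(LC) = 1/√(0.0062 × 1.9e-06) = 9214 rad/s
f₀ = ω₀/(2π) = 1.47 kHz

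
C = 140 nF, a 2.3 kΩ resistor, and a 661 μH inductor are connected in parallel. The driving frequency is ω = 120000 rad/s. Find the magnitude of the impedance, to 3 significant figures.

237 Ω

X_L = ωL = 79.3 Ω
X_C = 1/(ωC) = 59.5 Ω
Parallel: admittances add. Y = 1/R + 1/(jωL) + jωC
Y = (0.000435 + j0.00419) S
|Y| = 0.00422 S → |Z| = 1/|Y| = 237 Ω, ∠Z = −∠Y = -84.1°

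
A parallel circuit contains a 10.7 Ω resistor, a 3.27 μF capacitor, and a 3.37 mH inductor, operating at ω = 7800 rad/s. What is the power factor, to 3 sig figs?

0.991

X_L = ωL = 26.3 Ω
X_C = 1/(ωC) = 39.2 Ω
Parallel: admittances add. Y = 1/R + 1/(jωL) + jωC
Y = (0.0935 − j0.0125) S
|Y| = 0.0943 S → |Z| = 1/|Y| = 10.6 Ω, ∠Z = −∠Y = 7.64°
cos φ = cos(7.64°) = 0.991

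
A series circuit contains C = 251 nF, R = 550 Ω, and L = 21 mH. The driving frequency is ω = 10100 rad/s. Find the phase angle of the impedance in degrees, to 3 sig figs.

X_L = ωL = 212 Ω
X_C = 1/(ωC) = 394 Ω
Net reactance X = X_L − X_C = -182 Ω
Z = 550 − j182 Ω
|Z| = √(550² + 182²) = 579 Ω
∠Z = arctan(-182/550) = -18.3°

-18.3°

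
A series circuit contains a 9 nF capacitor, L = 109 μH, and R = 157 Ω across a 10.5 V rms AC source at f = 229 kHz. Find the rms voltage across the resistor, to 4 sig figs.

9.365 V

ω = 2πf = 1.439e+06 rad/s
X_L = ωL = 156.8 Ω
X_C = 1/(ωC) = 77.22 Ω
Net reactance X = X_L − X_C = 79.61 Ω
Z = 157.0 + j79.61 Ω
|Z| = √(157.0² + 79.61²) = 176.0 Ω
I = V/|Z| = 59.65 mA
V_R = I·|Z_R| = 0.05965 × 157.0 = 9.365 V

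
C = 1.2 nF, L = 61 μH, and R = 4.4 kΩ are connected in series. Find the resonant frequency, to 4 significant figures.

588.3 kHz

ω₀ = 1/√(LC) = 1/√(6.1e-05 × 1.2e-09) = 3.696e+06 rad/s
f₀ = ω₀/(2π) = 588.3 kHz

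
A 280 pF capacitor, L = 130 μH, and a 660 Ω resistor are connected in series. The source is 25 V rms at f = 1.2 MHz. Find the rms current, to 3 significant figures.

30.0 mA

ω = 2πf = 7.54e+06 rad/s
X_L = ωL = 980 Ω
X_C = 1/(ωC) = 474 Ω
Net reactance X = X_L − X_C = 507 Ω
Z = 660 + j507 Ω
|Z| = √(660² + 507²) = 832 Ω
I = V/|Z| = 25/832 = 30.0 mA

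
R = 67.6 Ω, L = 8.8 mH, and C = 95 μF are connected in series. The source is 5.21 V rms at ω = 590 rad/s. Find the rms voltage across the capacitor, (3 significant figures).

X_L = ωL = 5.19 Ω
X_C = 1/(ωC) = 17.8 Ω
Net reactance X = X_L − X_C = -12.6 Ω
Z = 67.6 − j12.6 Ω
|Z| = √(67.6² + 12.6²) = 68.8 Ω
I = V/|Z| = 75.8 mA
V_C = I·|Z_C| = 0.0758 × 17.8 = 1.35 V

1.35 V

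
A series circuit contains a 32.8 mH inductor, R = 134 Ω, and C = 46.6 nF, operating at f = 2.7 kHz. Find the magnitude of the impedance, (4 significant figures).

ω = 2πf = 16960 rad/s
X_L = ωL = 556.4 Ω
X_C = 1/(ωC) = 1265 Ω
Net reactance X = X_L − X_C = -708.5 Ω
Z = 134.0 − j708.5 Ω
|Z| = √(134.0² + 708.5²) = 721.1 Ω

721.1 Ω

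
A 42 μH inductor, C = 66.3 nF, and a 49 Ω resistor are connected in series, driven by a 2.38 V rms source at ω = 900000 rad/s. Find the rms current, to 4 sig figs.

X_L = ωL = 37.80 Ω
X_C = 1/(ωC) = 16.76 Ω
Net reactance X = X_L − X_C = 21.04 Ω
Z = 49.00 + j21.04 Ω
|Z| = √(49.00² + 21.04²) = 53.33 Ω
I = V/|Z| = 2.38/53.33 = 44.63 mA

44.63 mA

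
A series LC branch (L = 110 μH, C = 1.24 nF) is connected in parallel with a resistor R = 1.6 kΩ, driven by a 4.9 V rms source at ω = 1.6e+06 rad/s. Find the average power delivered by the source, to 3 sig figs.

X_L = ωL = 176 Ω
X_C = 1/(ωC) = 504 Ω
Branch 1: Z₁ = R = 1600 Ω
Branch 2 (series LC): Z₂ = j(X_L − X_C) = −j328 Ω
Parallel: Z = Z₁Z₂/(Z₁+Z₂), |Z| = 321 Ω, ∠Z = -78.4°
I = V/|Z| = 15.2 mA
P = VI cos φ = 4.9 × 0.0152 × cos(-78.4°) = 15.0 mW

15.0 mW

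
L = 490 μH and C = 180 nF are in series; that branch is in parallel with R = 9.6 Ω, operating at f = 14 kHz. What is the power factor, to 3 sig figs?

0.902

ω = 2πf = 87960 rad/s
X_L = ωL = 43.1 Ω
X_C = 1/(ωC) = 63.2 Ω
Branch 1: Z₁ = R = 9.60 Ω
Branch 2 (series LC): Z₂ = j(X_L − X_C) = −j20.1 Ω
Parallel: Z = Z₁Z₂/(Z₁+Z₂), |Z| = 8.66 Ω, ∠Z = -25.6°
cos φ = cos(-25.6°) = 0.902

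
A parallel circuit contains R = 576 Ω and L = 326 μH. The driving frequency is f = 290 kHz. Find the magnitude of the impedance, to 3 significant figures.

414 Ω

ω = 2πf = 1.822e+06 rad/s
X_L = ωL = 594 Ω
Parallel: admittances add. Y = 1/R + 1/(jωL)
Y = (0.00174 − j0.00168) S
|Y| = 0.00242 S → |Z| = 1/|Y| = 414 Ω, ∠Z = −∠Y = 44.1°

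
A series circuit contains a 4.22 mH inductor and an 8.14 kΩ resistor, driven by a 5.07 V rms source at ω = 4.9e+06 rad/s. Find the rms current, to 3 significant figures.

228 μA

X_L = ωL = 20700 Ω
Z = 8140 + j20700 Ω
|Z| = √(8140² + 20700²) = 22200 Ω
I = V/|Z| = 5.07/22200 = 228 μA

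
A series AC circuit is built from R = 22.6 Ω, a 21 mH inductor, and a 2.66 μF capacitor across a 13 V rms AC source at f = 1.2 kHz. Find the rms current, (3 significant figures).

ω = 2πf = 7540 rad/s
X_L = ωL = 158 Ω
X_C = 1/(ωC) = 49.9 Ω
Net reactance X = X_L − X_C = 108 Ω
Z = 22.6 + j108 Ω
|Z| = √(22.6² + 108²) = 111 Ω
I = V/|Z| = 13/111 = 117 mA

117 mA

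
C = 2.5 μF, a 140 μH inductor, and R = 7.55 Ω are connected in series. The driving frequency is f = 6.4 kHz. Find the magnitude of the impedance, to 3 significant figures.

8.70 Ω

ω = 2πf = 40210 rad/s
X_L = ωL = 5.63 Ω
X_C = 1/(ωC) = 9.95 Ω
Net reactance X = X_L − X_C = -4.32 Ω
Z = 7.55 − j4.32 Ω
|Z| = √(7.55² + 4.32²) = 8.70 Ω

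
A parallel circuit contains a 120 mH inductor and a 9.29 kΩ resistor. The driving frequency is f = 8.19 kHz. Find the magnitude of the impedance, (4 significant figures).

ω = 2πf = 51460 rad/s
X_L = ωL = 6175 Ω
Parallel: admittances add. Y = 1/R + 1/(jωL)
Y = (0.0001076 − j0.0001619) S
|Y| = 0.0001945 S → |Z| = 1/|Y| = 5143 Ω, ∠Z = −∠Y = 56.39°

5143 Ω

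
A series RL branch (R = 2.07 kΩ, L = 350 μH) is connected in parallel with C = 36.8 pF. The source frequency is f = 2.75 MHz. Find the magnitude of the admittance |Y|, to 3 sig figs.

490 μS

ω = 2πf = 1.728e+07 rad/s
X_L = ωL = 6050 Ω
X_C = 1/(ωC) = 1570 Ω
Branch 1 (R+jX_L): Z₁ = 2070 + j6050 Ω, |Z₁| = 6390 Ω
Branch 2 (−jX_C): Z₂ = −j1570 Ω
Parallel: Z = Z₁Z₂/(Z₁+Z₂), |Z| = 2040 Ω, ∠Z = -84.1°
|Y| = 1/|Z| = 490 μS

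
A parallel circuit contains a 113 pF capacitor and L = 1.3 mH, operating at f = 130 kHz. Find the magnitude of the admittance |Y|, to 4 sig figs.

ω = 2πf = 816800 rad/s
X_L = ωL = 1062 Ω
X_C = 1/(ωC) = 10830 Ω
Parallel: admittances add. Y = 1/(jωL) + jωC
Y = (0 − j0.0008494) S
|Y| = 0.0008494 S → |Z| = 1/|Y| = 1177 Ω, ∠Z = −∠Y = 90.00°

849.4 μS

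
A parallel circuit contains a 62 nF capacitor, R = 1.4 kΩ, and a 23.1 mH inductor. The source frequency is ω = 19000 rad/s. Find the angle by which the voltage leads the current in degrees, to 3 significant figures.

57.0°

X_L = ωL = 439 Ω
X_C = 1/(ωC) = 849 Ω
Parallel: admittances add. Y = 1/R + 1/(jωL) + jωC
Y = (0.000714 − j0.00110) S
|Y| = 0.00131 S → |Z| = 1/|Y| = 762 Ω, ∠Z = −∠Y = 57.0°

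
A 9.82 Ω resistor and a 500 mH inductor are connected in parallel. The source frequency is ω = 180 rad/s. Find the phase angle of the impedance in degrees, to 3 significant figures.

6.23°

X_L = ωL = 90.0 Ω
Parallel: admittances add. Y = 1/R + 1/(jωL)
Y = (0.102 − j0.0111) S
|Y| = 0.102 S → |Z| = 1/|Y| = 9.76 Ω, ∠Z = −∠Y = 6.23°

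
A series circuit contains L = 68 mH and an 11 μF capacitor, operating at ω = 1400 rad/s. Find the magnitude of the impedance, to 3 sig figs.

X_L = ωL = 95.2 Ω
X_C = 1/(ωC) = 64.9 Ω
Net reactance X = X_L − X_C = 30.3 Ω
Z = j30.3 Ω
|Z| = √(0² + 30.3²) = 30.3 Ω

30.3 Ω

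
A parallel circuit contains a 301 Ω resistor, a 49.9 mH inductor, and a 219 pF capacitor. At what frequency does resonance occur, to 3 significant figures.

48.1 kHz

ω₀ = 1/√(LC) = 1/√(0.0499 × 2.19e-10) = 302500 rad/s
f₀ = ω₀/(2π) = 48.1 kHz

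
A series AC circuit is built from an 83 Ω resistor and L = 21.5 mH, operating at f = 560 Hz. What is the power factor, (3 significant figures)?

ω = 2πf = 3519 rad/s
X_L = ωL = 75.6 Ω
Z = 83.0 + j75.6 Ω
|Z| = √(83.0² + 75.6²) = 112 Ω
∠Z = arctan(75.6/83.0) = 42.3°
cos φ = cos(42.3°) = 0.739

0.739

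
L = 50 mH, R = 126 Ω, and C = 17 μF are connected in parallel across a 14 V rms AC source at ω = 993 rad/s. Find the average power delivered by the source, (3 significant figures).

X_L = ωL = 49.7 Ω
X_C = 1/(ωC) = 59.2 Ω
Parallel: admittances add. Y = 1/R + 1/(jωL) + jωC
Y = (0.00794 − j0.00326) S
|Y| = 0.00858 S → |Z| = 1/|Y| = 117 Ω, ∠Z = −∠Y = 22.3°
I = V/|Z| = 120 mA
P = VI cos φ = 14 × 0.120 × cos(22.3°) = 1.56 W

1.56 W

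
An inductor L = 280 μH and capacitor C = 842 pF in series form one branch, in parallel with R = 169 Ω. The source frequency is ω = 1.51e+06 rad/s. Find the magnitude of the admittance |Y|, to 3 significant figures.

X_L = ωL = 423 Ω
X_C = 1/(ωC) = 787 Ω
Branch 1: Z₁ = R = 169 Ω
Branch 2 (series LC): Z₂ = j(X_L − X_C) = −j364 Ω
Parallel: Z = Z₁Z₂/(Z₁+Z₂), |Z| = 153 Ω, ∠Z = -24.9°
|Y| = 1/|Z| = 6.52 mS

6.52 mS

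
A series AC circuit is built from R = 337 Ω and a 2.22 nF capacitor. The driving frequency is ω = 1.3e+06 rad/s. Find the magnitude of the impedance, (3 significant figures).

X_C = 1/(ωC) = 347 Ω
Z = 337 − j347 Ω
|Z| = √(337² + 347²) = 483 Ω

483 Ω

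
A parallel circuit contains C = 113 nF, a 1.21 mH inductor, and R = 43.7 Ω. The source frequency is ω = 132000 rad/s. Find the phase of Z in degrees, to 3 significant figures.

X_L = ωL = 160 Ω
X_C = 1/(ωC) = 67.0 Ω
Parallel: admittances add. Y = 1/R + 1/(jωL) + jωC
Y = (0.0229 + j0.00866) S
|Y| = 0.0245 S → |Z| = 1/|Y| = 40.9 Ω, ∠Z = −∠Y = -20.7°

-20.7°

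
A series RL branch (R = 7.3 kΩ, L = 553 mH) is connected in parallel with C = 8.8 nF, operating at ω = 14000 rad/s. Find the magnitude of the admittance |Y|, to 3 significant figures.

84.6 μS

X_L = ωL = 7740 Ω
X_C = 1/(ωC) = 8120 Ω
Branch 1 (R+jX_L): Z₁ = 7300 + j7740 Ω, |Z₁| = 10600 Ω
Branch 2 (−jX_C): Z₂ = −j8120 Ω
Parallel: Z = Z₁Z₂/(Z₁+Z₂), |Z| = 11800 Ω, ∠Z = -40.4°
|Y| = 1/|Z| = 84.6 μS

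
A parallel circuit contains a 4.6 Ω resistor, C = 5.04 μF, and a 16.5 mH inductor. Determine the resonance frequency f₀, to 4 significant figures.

ω₀ = 1/√(LC) = 1/√(0.0165 × 5.04e-06) = 3468 rad/s
f₀ = ω₀/(2π) = 551.9 Hz

551.9 Hz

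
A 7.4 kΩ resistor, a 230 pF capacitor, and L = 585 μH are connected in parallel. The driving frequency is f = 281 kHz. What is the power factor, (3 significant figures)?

ω = 2πf = 1.766e+06 rad/s
X_L = ωL = 1030 Ω
X_C = 1/(ωC) = 2460 Ω
Parallel: admittances add. Y = 1/R + 1/(jωL) + jωC
Y = (0.000135 − j0.000562) S
|Y| = 0.000578 S → |Z| = 1/|Y| = 1730 Ω, ∠Z = −∠Y = 76.5°
cos φ = cos(76.5°) = 0.234

0.234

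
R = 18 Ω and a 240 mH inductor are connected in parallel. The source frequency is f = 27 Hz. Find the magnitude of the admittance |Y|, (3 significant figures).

60.7 mS

ω = 2πf = 169.6 rad/s
X_L = ωL = 40.7 Ω
Parallel: admittances add. Y = 1/R + 1/(jωL)
Y = (0.0556 − j0.0246) S
|Y| = 0.0607 S → |Z| = 1/|Y| = 16.5 Ω, ∠Z = −∠Y = 23.9°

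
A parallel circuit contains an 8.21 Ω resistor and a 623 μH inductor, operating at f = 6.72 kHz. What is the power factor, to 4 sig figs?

0.9546

ω = 2πf = 42220 rad/s
X_L = ωL = 26.30 Ω
Parallel: admittances add. Y = 1/R + 1/(jωL)
Y = (0.1218 − j0.03802) S
|Y| = 0.1276 S → |Z| = 1/|Y| = 7.837 Ω, ∠Z = −∠Y = 17.33°
cos φ = cos(17.33°) = 0.9546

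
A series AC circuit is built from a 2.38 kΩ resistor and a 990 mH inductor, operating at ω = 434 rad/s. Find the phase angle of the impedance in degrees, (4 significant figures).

10.23°

X_L = ωL = 429.7 Ω
Z = 2380 + j429.7 Ω
|Z| = √(2380² + 429.7²) = 2418 Ω
∠Z = arctan(429.7/2380) = 10.23°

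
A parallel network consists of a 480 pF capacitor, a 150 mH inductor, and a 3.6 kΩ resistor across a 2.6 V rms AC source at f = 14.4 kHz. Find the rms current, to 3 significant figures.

726 μA

ω = 2πf = 90480 rad/s
X_L = ωL = 13600 Ω
X_C = 1/(ωC) = 23000 Ω
Parallel: admittances add. Y = 1/R + 1/(jωL) + jωC
Y = (0.000278 − j3.03e-05) S
|Y| = 0.000279 S → |Z| = 1/|Y| = 3580 Ω, ∠Z = −∠Y = 6.22°
I = V/|Z| = 2.6/3580 = 726 μA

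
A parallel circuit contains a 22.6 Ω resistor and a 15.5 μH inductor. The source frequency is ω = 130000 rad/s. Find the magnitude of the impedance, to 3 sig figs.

X_L = ωL = 2.02 Ω
Parallel: admittances add. Y = 1/R + 1/(jωL)
Y = (0.0442 − j0.496) S
|Y| = 0.498 S → |Z| = 1/|Y| = 2.01 Ω, ∠Z = −∠Y = 84.9°

2.01 Ω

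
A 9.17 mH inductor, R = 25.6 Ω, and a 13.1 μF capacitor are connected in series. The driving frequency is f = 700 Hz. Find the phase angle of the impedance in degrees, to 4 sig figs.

41.91°

ω = 2πf = 4398 rad/s
X_L = ωL = 40.33 Ω
X_C = 1/(ωC) = 17.36 Ω
Net reactance X = X_L − X_C = 22.98 Ω
Z = 25.60 + j22.98 Ω
|Z| = √(25.60² + 22.98²) = 34.40 Ω
∠Z = arctan(22.98/25.60) = 41.91°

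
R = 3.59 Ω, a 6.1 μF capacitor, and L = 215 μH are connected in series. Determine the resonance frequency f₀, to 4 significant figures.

ω₀ = 1/√(LC) = 1/√(0.000215 × 6.1e-06) = 27610 rad/s
f₀ = ω₀/(2π) = 4.395 kHz

4.395 kHz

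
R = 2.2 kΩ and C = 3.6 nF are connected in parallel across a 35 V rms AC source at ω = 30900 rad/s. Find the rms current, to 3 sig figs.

X_C = 1/(ωC) = 8990 Ω
Parallel: admittances add. Y = 1/R + jωC
Y = (0.000455 + j0.000111) S
|Y| = 0.000468 S → |Z| = 1/|Y| = 2140 Ω, ∠Z = −∠Y = -13.8°
I = V/|Z| = 35/2140 = 16.4 mA

16.4 mA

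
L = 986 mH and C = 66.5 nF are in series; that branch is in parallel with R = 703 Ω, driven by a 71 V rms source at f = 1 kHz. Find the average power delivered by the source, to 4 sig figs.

ω = 2πf = 6283 rad/s
X_L = ωL = 6195 Ω
X_C = 1/(ωC) = 2393 Ω
Branch 1: Z₁ = R = 703.0 Ω
Branch 2 (series LC): Z₂ = j(X_L − X_C) = j3802 Ω
Parallel: Z = Z₁Z₂/(Z₁+Z₂), |Z| = 691.3 Ω, ∠Z = 10.48°
I = V/|Z| = 102.7 mA
P = VI cos φ = 71 × 0.1027 × cos(10.48°) = 7.171 W

7.171 W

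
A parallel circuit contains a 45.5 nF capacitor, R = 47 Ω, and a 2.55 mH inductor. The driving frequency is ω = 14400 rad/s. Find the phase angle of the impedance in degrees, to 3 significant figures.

X_L = ωL = 36.7 Ω
X_C = 1/(ωC) = 1530 Ω
Parallel: admittances add. Y = 1/R + 1/(jωL) + jωC
Y = (0.0213 − j0.0266) S
|Y| = 0.0340 S → |Z| = 1/|Y| = 29.4 Ω, ∠Z = −∠Y = 51.3°

51.3°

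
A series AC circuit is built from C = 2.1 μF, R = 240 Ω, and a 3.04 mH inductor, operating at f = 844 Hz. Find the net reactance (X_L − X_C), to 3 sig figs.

ω = 2πf = 5303 rad/s
X_L = ωL = 16.1 Ω
X_C = 1/(ωC) = 89.8 Ω
X = 16.1 − 89.8 = -73.7 Ω

-73.7 Ω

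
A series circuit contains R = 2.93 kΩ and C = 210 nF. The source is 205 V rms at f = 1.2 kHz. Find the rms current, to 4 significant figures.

68.40 mA

ω = 2πf = 7540 rad/s
X_C = 1/(ωC) = 631.6 Ω
Z = 2930 − j631.6 Ω
|Z| = √(2930² + 631.6²) = 2997 Ω
I = V/|Z| = 205/2997 = 68.40 mA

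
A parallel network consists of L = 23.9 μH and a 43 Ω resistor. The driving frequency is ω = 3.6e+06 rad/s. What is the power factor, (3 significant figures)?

X_L = ωL = 86.0 Ω
Parallel: admittances add. Y = 1/R + 1/(jωL)
Y = (0.0233 − j0.0116) S
|Y| = 0.0260 S → |Z| = 1/|Y| = 38.5 Ω, ∠Z = −∠Y = 26.6°
cos φ = cos(26.6°) = 0.895

0.895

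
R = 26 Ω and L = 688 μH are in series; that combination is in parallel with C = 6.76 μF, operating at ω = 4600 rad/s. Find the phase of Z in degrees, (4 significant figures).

X_L = ωL = 3.165 Ω
X_C = 1/(ωC) = 32.16 Ω
Branch 1 (R+jX_L): Z₁ = 26.00 + j3.165 Ω, |Z₁| = 26.19 Ω
Branch 2 (−jX_C): Z₂ = −j32.16 Ω
Parallel: Z = Z₁Z₂/(Z₁+Z₂), |Z| = 21.63 Ω, ∠Z = -34.94°

-34.94°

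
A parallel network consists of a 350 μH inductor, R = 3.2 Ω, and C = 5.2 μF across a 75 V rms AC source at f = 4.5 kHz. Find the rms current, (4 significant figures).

ω = 2πf = 28270 rad/s
X_L = ωL = 9.896 Ω
X_C = 1/(ωC) = 6.801 Ω
Parallel: admittances add. Y = 1/R + 1/(jωL) + jωC
Y = (0.3125 + j0.04598) S
|Y| = 0.3159 S → |Z| = 1/|Y| = 3.166 Ω, ∠Z = −∠Y = -8.369°
I = V/|Z| = 75/3.166 = 23.69 A

23.69 A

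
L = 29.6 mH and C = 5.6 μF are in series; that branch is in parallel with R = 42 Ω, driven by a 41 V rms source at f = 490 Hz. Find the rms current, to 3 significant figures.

ω = 2πf = 3079 rad/s
X_L = ωL = 91.1 Ω
X_C = 1/(ωC) = 58.0 Ω
Branch 1: Z₁ = R = 42.0 Ω
Branch 2 (series LC): Z₂ = j(X_L − X_C) = j33.1 Ω
Parallel: Z = Z₁Z₂/(Z₁+Z₂), |Z| = 26.0 Ω, ∠Z = 51.7°
I = V/|Z| = 41/26.0 = 1.58 A

1.58 A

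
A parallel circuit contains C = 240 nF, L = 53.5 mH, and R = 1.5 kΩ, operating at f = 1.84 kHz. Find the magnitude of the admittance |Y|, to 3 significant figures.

ω = 2πf = 11560 rad/s
X_L = ωL = 619 Ω
X_C = 1/(ωC) = 360 Ω
Parallel: admittances add. Y = 1/R + 1/(jωL) + jωC
Y = (0.000667 + j0.00116) S
|Y| = 0.00134 S → |Z| = 1/|Y| = 748 Ω, ∠Z = −∠Y = -60.1°

1.34 mS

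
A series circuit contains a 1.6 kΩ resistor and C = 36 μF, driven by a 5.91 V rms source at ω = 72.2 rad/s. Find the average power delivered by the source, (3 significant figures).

X_C = 1/(ωC) = 385 Ω
Z = 1600 − j385 Ω
|Z| = √(1600² + 385²) = 1650 Ω
∠Z = arctan(-385/1600) = -13.5°
I = V/|Z| = 3.59 mA
P = VI cos φ = 5.91 × 0.00359 × cos(-13.5°) = 20.6 mW

20.6 mW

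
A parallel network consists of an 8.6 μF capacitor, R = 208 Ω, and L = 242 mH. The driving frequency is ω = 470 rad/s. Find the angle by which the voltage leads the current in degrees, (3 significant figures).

44.7°

X_L = ωL = 114 Ω
X_C = 1/(ωC) = 247 Ω
Parallel: admittances add. Y = 1/R + 1/(jωL) + jωC
Y = (0.00481 − j0.00475) S
|Y| = 0.00676 S → |Z| = 1/|Y| = 148 Ω, ∠Z = −∠Y = 44.7°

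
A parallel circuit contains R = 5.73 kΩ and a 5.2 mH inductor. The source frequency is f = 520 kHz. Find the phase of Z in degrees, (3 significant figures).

ω = 2πf = 3.267e+06 rad/s
X_L = ωL = 17000 Ω
Parallel: admittances add. Y = 1/R + 1/(jωL)
Y = (0.000175 − j5.89e-05) S
|Y| = 0.000184 S → |Z| = 1/|Y| = 5430 Ω, ∠Z = −∠Y = 18.6°

18.6°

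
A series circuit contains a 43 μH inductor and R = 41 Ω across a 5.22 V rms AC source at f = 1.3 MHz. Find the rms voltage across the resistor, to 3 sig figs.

ω = 2πf = 8.168e+06 rad/s
X_L = ωL = 351 Ω
Z = 41.0 + j351 Ω
|Z| = √(41.0² + 351²) = 354 Ω
I = V/|Z| = 14.8 mA
V_R = I·|Z_R| = 0.0148 × 41.0 = 0.605 V

0.605 V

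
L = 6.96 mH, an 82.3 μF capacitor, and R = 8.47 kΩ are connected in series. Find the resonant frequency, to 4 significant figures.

210.3 Hz

ω₀ = 1/√(LC) = 1/√(0.00696 × 8.23e-05) = 1321 rad/s
f₀ = ω₀/(2π) = 210.3 Hz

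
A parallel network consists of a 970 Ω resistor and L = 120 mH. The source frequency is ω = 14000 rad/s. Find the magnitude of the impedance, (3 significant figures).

X_L = ωL = 1680 Ω
Parallel: admittances add. Y = 1/R + 1/(jωL)
Y = (0.00103 − j0.000595) S
|Y| = 0.00119 S → |Z| = 1/|Y| = 840 Ω, ∠Z = −∠Y = 30.0°

840 Ω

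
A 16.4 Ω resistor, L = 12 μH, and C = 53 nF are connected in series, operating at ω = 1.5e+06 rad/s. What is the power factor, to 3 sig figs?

0.949

X_L = ωL = 18.0 Ω
X_C = 1/(ωC) = 12.6 Ω
Net reactance X = X_L − X_C = 5.42 Ω
Z = 16.4 + j5.42 Ω
|Z| = √(16.4² + 5.42²) = 17.3 Ω
∠Z = arctan(5.42/16.4) = 18.3°
cos φ = cos(18.3°) = 0.949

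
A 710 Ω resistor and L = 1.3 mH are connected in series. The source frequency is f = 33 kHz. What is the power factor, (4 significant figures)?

ω = 2πf = 207300 rad/s
X_L = ωL = 269.5 Ω
Z = 710.0 + j269.5 Ω
|Z| = √(710.0² + 269.5²) = 759.4 Ω
∠Z = arctan(269.5/710.0) = 20.79°
cos φ = cos(20.79°) = 0.9349

0.9349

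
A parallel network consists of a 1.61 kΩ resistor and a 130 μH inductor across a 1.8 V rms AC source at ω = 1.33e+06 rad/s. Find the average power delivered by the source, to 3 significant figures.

2.01 mW

X_L = ωL = 173 Ω
Parallel: admittances add. Y = 1/R + 1/(jωL)
Y = (0.000621 − j0.00578) S
|Y| = 0.00582 S → |Z| = 1/|Y| = 172 Ω, ∠Z = −∠Y = 83.9°
I = V/|Z| = 10.5 mA
P = VI cos φ = 1.8 × 0.0105 × cos(83.9°) = 2.01 mW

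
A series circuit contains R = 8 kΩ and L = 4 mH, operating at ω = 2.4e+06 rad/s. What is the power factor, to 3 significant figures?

X_L = ωL = 9600 Ω
Z = 8000 + j9600 Ω
|Z| = √(8000² + 9600²) = 12500 Ω
∠Z = arctan(9600/8000) = 50.2°
cos φ = cos(50.2°) = 0.640

0.640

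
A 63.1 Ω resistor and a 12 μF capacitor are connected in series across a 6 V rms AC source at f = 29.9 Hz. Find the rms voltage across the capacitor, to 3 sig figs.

5.94 V

ω = 2πf = 187.9 rad/s
X_C = 1/(ωC) = 444 Ω
Z = 63.1 − j444 Ω
|Z| = √(63.1² + 444²) = 448 Ω
I = V/|Z| = 13.4 mA
V_C = I·|Z_C| = 0.0134 × 444 = 5.94 V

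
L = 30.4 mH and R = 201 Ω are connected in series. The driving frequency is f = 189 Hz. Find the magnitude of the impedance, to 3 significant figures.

204 Ω

ω = 2πf = 1188 rad/s
X_L = ωL = 36.1 Ω
Z = 201 + j36.1 Ω
|Z| = √(201² + 36.1²) = 204 Ω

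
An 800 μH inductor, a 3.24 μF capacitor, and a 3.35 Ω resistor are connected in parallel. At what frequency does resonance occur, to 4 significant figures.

ω₀ = 1/√(LC) = 1/√(0.0008 × 3.24e-06) = 19640 rad/s
f₀ = ω₀/(2π) = 3.126 kHz

3.126 kHz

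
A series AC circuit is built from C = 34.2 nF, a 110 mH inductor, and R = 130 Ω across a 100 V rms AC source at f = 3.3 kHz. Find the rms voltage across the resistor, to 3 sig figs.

ω = 2πf = 20730 rad/s
X_L = ωL = 2280 Ω
X_C = 1/(ωC) = 1410 Ω
Net reactance X = X_L − X_C = 871 Ω
Z = 130 + j871 Ω
|Z| = √(130² + 871²) = 880 Ω
I = V/|Z| = 114 mA
V_R = I·|Z_R| = 0.114 × 130 = 14.8 V

14.8 V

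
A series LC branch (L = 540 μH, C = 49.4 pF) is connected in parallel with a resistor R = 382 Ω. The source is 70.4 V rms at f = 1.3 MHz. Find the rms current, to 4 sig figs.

ω = 2πf = 8.168e+06 rad/s
X_L = ωL = 4411 Ω
X_C = 1/(ωC) = 2478 Ω
Branch 1: Z₁ = R = 382.0 Ω
Branch 2 (series LC): Z₂ = j(X_L − X_C) = j1933 Ω
Parallel: Z = Z₁Z₂/(Z₁+Z₂), |Z| = 374.7 Ω, ∠Z = 11.18°
I = V/|Z| = 70.4/374.7 = 187.9 mA

187.9 mA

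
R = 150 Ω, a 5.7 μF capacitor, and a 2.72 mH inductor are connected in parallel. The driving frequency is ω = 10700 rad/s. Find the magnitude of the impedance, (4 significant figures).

X_L = ωL = 29.10 Ω
X_C = 1/(ωC) = 16.40 Ω
Parallel: admittances add. Y = 1/R + 1/(jωL) + jωC
Y = (0.006667 + j0.02663) S
|Y| = 0.02745 S → |Z| = 1/|Y| = 36.43 Ω, ∠Z = −∠Y = -75.95°

36.43 Ω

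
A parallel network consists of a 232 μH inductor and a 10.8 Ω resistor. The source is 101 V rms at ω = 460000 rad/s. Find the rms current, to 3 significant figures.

9.40 A

X_L = ωL = 107 Ω
Parallel: admittances add. Y = 1/R + 1/(jωL)
Y = (0.0926 − j0.00937) S
|Y| = 0.0931 S → |Z| = 1/|Y| = 10.7 Ω, ∠Z = −∠Y = 5.78°
I = V/|Z| = 101/10.7 = 9.40 A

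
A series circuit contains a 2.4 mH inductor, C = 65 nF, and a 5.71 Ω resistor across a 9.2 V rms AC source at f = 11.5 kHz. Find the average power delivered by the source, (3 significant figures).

303 mW

ω = 2πf = 72260 rad/s
X_L = ωL = 173 Ω
X_C = 1/(ωC) = 213 Ω
Net reactance X = X_L − X_C = -39.5 Ω
Z = 5.71 − j39.5 Ω
|Z| = √(5.71² + 39.5²) = 39.9 Ω
∠Z = arctan(-39.5/5.71) = -81.8°
I = V/|Z| = 231 mA
P = VI cos φ = 9.2 × 0.231 × cos(-81.8°) = 303 mW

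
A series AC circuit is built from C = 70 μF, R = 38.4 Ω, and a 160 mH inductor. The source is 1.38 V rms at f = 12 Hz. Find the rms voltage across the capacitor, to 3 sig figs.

1.44 V

ω = 2πf = 75.40 rad/s
X_L = ωL = 12.1 Ω
X_C = 1/(ωC) = 189 Ω
Net reactance X = X_L − X_C = -177 Ω
Z = 38.4 − j177 Ω
|Z| = √(38.4² + 177²) = 182 Ω
I = V/|Z| = 7.60 mA
V_C = I·|Z_C| = 0.00760 × 189 = 1.44 V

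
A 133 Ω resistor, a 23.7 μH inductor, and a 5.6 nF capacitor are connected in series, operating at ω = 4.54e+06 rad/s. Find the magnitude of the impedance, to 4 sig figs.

149.5 Ω

X_L = ωL = 107.6 Ω
X_C = 1/(ωC) = 39.33 Ω
Net reactance X = X_L − X_C = 68.27 Ω
Z = 133.0 + j68.27 Ω
|Z| = √(133.0² + 68.27²) = 149.5 Ω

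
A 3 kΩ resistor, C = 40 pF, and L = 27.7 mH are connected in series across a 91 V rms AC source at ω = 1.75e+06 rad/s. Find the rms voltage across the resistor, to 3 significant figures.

X_L = ωL = 48500 Ω
X_C = 1/(ωC) = 14300 Ω
Net reactance X = X_L − X_C = 34200 Ω
Z = 3000 + j34200 Ω
|Z| = √(3000² + 34200²) = 34300 Ω
I = V/|Z| = 2.65 mA
V_R = I·|Z_R| = 0.00265 × 3000 = 7.95 V

7.95 V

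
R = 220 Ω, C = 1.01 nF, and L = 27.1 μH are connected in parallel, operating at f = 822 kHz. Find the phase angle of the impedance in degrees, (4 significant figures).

22.99°

ω = 2πf = 5.165e+06 rad/s
X_L = ωL = 140.0 Ω
X_C = 1/(ωC) = 191.7 Ω
Parallel: admittances add. Y = 1/R + 1/(jωL) + jωC
Y = (0.004545 − j0.001928) S
|Y| = 0.004938 S → |Z| = 1/|Y| = 202.5 Ω, ∠Z = −∠Y = 22.99°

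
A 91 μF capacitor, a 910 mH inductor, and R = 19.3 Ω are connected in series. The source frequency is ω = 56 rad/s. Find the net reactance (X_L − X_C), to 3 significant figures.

-145 Ω

X_L = ωL = 51.0 Ω
X_C = 1/(ωC) = 196 Ω
X = 51.0 − 196 = -145 Ω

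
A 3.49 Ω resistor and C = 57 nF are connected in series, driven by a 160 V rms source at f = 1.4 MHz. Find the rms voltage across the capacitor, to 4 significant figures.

79.39 V

ω = 2πf = 8.796e+06 rad/s
X_C = 1/(ωC) = 1.994 Ω
Z = 3.490 − j1.994 Ω
|Z| = √(3.490² + 1.994²) = 4.020 Ω
I = V/|Z| = 39.80 A
V_C = I·|Z_C| = 39.80 × 1.994 = 79.39 V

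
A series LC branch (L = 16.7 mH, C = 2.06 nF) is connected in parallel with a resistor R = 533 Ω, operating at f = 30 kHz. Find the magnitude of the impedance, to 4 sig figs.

390.1 Ω

ω = 2πf = 188500 rad/s
X_L = ωL = 3148 Ω
X_C = 1/(ωC) = 2575 Ω
Branch 1: Z₁ = R = 533.0 Ω
Branch 2 (series LC): Z₂ = j(X_L − X_C) = j572.6 Ω
Parallel: Z = Z₁Z₂/(Z₁+Z₂), |Z| = 390.1 Ω, ∠Z = 42.95°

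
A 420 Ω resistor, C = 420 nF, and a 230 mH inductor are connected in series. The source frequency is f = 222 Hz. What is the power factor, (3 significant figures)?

ω = 2πf = 1395 rad/s
X_L = ωL = 321 Ω
X_C = 1/(ωC) = 1710 Ω
Net reactance X = X_L − X_C = -1390 Ω
Z = 420 − j1390 Ω
|Z| = √(420² + 1390²) = 1450 Ω
∠Z = arctan(-1390/420) = -73.1°
cos φ = cos(-73.1°) = 0.290

0.290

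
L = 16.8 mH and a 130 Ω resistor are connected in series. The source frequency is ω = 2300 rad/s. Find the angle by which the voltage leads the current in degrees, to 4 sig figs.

X_L = ωL = 38.64 Ω
Z = 130.0 + j38.64 Ω
|Z| = √(130.0² + 38.64²) = 135.6 Ω
∠Z = arctan(38.64/130.0) = 16.55°

16.55°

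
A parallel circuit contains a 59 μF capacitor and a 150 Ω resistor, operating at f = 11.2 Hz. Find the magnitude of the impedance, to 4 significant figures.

ω = 2πf = 70.37 rad/s
X_C = 1/(ωC) = 240.9 Ω
Parallel: admittances add. Y = 1/R + jωC
Y = (0.006667 + j0.004152) S
|Y| = 0.007854 S → |Z| = 1/|Y| = 127.3 Ω, ∠Z = −∠Y = -31.91°

127.3 Ω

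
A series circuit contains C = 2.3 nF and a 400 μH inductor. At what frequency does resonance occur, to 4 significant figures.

ω₀ = 1/√(LC) = 1/√(0.0004 × 2.3e-09) = 1.043e+06 rad/s
f₀ = ω₀/(2π) = 165.9 kHz

165.9 kHz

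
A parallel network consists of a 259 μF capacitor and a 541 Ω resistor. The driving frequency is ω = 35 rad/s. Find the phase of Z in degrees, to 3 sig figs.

X_C = 1/(ωC) = 110 Ω
Parallel: admittances add. Y = 1/R + jωC
Y = (0.00185 + j0.00907) S
|Y| = 0.00925 S → |Z| = 1/|Y| = 108 Ω, ∠Z = −∠Y = -78.5°

-78.5°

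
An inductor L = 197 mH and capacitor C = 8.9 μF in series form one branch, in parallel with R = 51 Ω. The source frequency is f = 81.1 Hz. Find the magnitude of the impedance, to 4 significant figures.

46.94 Ω

ω = 2πf = 509.6 rad/s
X_L = ωL = 100.4 Ω
X_C = 1/(ωC) = 220.5 Ω
Branch 1: Z₁ = R = 51.00 Ω
Branch 2 (series LC): Z₂ = j(X_L − X_C) = −j120.1 Ω
Parallel: Z = Z₁Z₂/(Z₁+Z₂), |Z| = 46.94 Ω, ∠Z = -23.01°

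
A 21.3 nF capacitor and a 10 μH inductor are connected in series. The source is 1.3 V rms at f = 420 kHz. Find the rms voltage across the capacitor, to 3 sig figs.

2.69 V

ω = 2πf = 2.639e+06 rad/s
X_L = ωL = 26.4 Ω
X_C = 1/(ωC) = 17.8 Ω
Net reactance X = X_L − X_C = 8.60 Ω
Z = j8.60 Ω
|Z| = √(0² + 8.60²) = 8.60 Ω
I = V/|Z| = 151 mA
V_C = I·|Z_C| = 0.151 × 17.8 = 2.69 V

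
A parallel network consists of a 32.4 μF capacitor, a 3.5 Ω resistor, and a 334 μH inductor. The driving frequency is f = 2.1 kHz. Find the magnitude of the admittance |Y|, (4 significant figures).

349.1 mS

ω = 2πf = 13190 rad/s
X_L = ωL = 4.407 Ω
X_C = 1/(ωC) = 2.339 Ω
Parallel: admittances add. Y = 1/R + 1/(jωL) + jωC
Y = (0.2857 + j0.2006) S
|Y| = 0.3491 S → |Z| = 1/|Y| = 2.864 Ω, ∠Z = −∠Y = -35.07°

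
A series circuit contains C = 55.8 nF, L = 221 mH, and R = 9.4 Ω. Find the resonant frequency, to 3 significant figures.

1.43 kHz

ω₀ = 1/√(LC) = 1/√(0.221 × 5.58e-08) = 9005 rad/s
f₀ = ω₀/(2π) = 1.43 kHz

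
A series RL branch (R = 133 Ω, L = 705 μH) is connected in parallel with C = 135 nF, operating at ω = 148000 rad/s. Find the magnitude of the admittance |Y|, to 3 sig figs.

X_L = ωL = 104 Ω
X_C = 1/(ωC) = 50.1 Ω
Branch 1 (R+jX_L): Z₁ = 133 + j104 Ω, |Z₁| = 169 Ω
Branch 2 (−jX_C): Z₂ = −j50.1 Ω
Parallel: Z = Z₁Z₂/(Z₁+Z₂), |Z| = 58.9 Ω, ∠Z = -74.1°
|Y| = 1/|Z| = 17.0 mS

17.0 mS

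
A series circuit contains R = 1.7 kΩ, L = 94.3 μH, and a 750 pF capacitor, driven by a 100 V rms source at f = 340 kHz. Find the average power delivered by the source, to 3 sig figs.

5.54 W

ω = 2πf = 2.136e+06 rad/s
X_L = ωL = 201 Ω
X_C = 1/(ωC) = 624 Ω
Net reactance X = X_L − X_C = -423 Ω
Z = 1700 − j423 Ω
|Z| = √(1700² + 423²) = 1750 Ω
∠Z = arctan(-423/1700) = -14.0°
I = V/|Z| = 57.1 mA
P = VI cos φ = 100 × 0.0571 × cos(-14.0°) = 5.54 W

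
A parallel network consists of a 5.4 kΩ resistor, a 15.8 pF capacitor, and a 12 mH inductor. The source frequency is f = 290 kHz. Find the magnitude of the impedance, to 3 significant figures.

5380 Ω

ω = 2πf = 1.822e+06 rad/s
X_L = ωL = 21900 Ω
X_C = 1/(ωC) = 34700 Ω
Parallel: admittances add. Y = 1/R + 1/(jωL) + jωC
Y = (0.000185 − j1.69e-05) S
|Y| = 0.000186 S → |Z| = 1/|Y| = 5380 Ω, ∠Z = −∠Y = 5.23°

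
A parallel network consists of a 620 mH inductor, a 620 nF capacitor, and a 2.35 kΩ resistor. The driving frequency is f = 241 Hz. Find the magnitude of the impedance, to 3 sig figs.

ω = 2πf = 1514 rad/s
X_L = ωL = 939 Ω
X_C = 1/(ωC) = 1070 Ω
Parallel: admittances add. Y = 1/R + 1/(jωL) + jωC
Y = (0.000426 − j0.000126) S
|Y| = 0.000444 S → |Z| = 1/|Y| = 2250 Ω, ∠Z = −∠Y = 16.5°

2250 Ω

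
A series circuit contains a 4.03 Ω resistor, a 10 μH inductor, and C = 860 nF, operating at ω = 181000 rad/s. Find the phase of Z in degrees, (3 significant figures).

-48.9°

X_L = ωL = 1.81 Ω
X_C = 1/(ωC) = 6.42 Ω
Net reactance X = X_L − X_C = -4.61 Ω
Z = 4.03 − j4.61 Ω
|Z| = √(4.03² + 4.61²) = 6.13 Ω
∠Z = arctan(-4.61/4.03) = -48.9°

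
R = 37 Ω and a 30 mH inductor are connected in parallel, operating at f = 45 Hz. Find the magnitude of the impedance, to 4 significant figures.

ω = 2πf = 282.7 rad/s
X_L = ωL = 8.482 Ω
Parallel: admittances add. Y = 1/R + 1/(jωL)
Y = (0.02703 − j0.1179) S
|Y| = 0.1210 S → |Z| = 1/|Y| = 8.268 Ω, ∠Z = −∠Y = 77.09°

8.268 Ω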